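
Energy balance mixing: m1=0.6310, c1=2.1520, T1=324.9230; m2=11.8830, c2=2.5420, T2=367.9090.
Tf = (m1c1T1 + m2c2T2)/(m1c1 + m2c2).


num = 11554.4917
den = 31.5645
Tf = 366.0597 K

366.0597 K


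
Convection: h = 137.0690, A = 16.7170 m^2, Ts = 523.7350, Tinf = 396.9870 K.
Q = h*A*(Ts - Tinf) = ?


dT = 126.7480 K
Q = 137.0690 * 16.7170 * 126.7480 = 290428.1457 W

290428.1457 W


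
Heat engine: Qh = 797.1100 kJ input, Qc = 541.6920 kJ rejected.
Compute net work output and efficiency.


W = 797.1100 - 541.6920 = 255.4180 kJ
eta = 255.4180 / 797.1100 = 0.3204 = 32.0430%

W = 255.4180 kJ, eta = 32.0430%


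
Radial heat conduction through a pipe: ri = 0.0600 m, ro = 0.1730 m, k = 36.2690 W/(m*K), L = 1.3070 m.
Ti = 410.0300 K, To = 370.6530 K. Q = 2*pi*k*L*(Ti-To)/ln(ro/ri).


dT = 39.3770 K
ln(ro/ri) = 1.0589
Q = 2*pi*36.2690*1.3070*39.3770 / 1.0589 = 11075.4001 W

11075.4001 W


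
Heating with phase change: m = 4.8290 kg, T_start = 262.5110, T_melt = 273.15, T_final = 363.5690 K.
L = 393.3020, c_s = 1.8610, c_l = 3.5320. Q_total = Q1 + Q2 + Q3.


Q1 (sensible, solid) = 4.8290 * 1.8610 * 10.6390 = 95.6102 kJ
Q2 (latent) = 4.8290 * 393.3020 = 1899.2554 kJ
Q3 (sensible, liquid) = 4.8290 * 3.5320 * 90.4190 = 1542.1890 kJ
Q_total = 3537.0546 kJ

3537.0546 kJ


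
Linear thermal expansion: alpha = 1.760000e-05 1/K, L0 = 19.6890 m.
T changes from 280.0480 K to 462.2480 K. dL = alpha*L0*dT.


dT = 182.2000 K
dL = 1.760000e-05 * 19.6890 * 182.2000 = 0.063137 m
L_final = 19.752137 m

dL = 0.063137 m


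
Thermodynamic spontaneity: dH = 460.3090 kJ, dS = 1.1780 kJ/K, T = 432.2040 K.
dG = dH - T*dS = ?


T*dS = 432.2040 * 1.1780 = 509.1363 kJ
dG = 460.3090 - 509.1363 = -48.8273 kJ (spontaneous)

dG = -48.8273 kJ, spontaneous


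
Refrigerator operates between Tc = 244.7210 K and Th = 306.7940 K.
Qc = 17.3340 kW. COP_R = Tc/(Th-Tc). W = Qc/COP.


COP = 244.7210 / 62.0730 = 3.9425
W = 17.3340 / 3.9425 = 4.3967 kW

COP = 3.9425, W = 4.3967 kW


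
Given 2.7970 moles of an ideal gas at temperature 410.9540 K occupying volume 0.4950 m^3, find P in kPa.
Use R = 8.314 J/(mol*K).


P = nRT/V = 2.7970 * 8.314 * 410.9540 / 0.4950
= 9556.4303 / 0.4950 = 19305.9199 Pa = 19.3059 kPa

19.3059 kPa


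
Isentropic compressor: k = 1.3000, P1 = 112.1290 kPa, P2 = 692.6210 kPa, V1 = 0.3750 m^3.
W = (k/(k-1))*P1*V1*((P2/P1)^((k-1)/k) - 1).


(k-1)/k = 0.2308
(P2/P1)^exp = 1.5223
W = 4.3333 * 112.1290 * 0.3750 * (1.5223 - 1) = 95.1597 kJ

95.1597 kJ


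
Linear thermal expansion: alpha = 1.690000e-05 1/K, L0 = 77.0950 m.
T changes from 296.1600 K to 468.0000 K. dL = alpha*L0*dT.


dT = 171.8400 K
dL = 1.690000e-05 * 77.0950 * 171.8400 = 0.223891 m
L_final = 77.318891 m

dL = 0.223891 m


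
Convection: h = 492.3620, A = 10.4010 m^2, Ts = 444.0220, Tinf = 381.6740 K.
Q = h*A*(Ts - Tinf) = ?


dT = 62.3480 K
Q = 492.3620 * 10.4010 * 62.3480 = 319287.6719 W

319287.6719 W


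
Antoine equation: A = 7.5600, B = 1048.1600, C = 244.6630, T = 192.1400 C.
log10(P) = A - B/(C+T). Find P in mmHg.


C+T = 436.8030
B/(C+T) = 2.3996
log10(P) = 7.5600 - 2.3996 = 5.1604
P = 10^5.1604 = 144671.4323 mmHg

144671.4323 mmHg


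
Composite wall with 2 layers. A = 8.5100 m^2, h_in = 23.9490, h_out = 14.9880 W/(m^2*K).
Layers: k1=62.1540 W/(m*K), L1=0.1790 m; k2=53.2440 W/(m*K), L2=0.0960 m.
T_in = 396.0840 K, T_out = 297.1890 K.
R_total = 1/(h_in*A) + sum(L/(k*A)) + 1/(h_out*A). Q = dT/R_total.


R_conv_in = 1/(23.9490*8.5100) = 0.0049
R_1 = 0.1790/(62.1540*8.5100) = 0.0003
R_2 = 0.0960/(53.2440*8.5100) = 0.0002
R_conv_out = 1/(14.9880*8.5100) = 0.0078
R_total = 0.0133 K/W
Q = 98.8950 / 0.0133 = 7437.3306 W

R_total = 0.0133 K/W, Q = 7437.3306 W


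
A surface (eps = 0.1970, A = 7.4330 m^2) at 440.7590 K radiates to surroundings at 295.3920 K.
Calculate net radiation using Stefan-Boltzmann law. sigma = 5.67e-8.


T^4 = 3.7740e+10
Tsurr^4 = 7.6137e+09
Q = 0.1970 * 5.67e-8 * 7.4330 * 3.0127e+10 = 2501.2840 W

2501.2840 W


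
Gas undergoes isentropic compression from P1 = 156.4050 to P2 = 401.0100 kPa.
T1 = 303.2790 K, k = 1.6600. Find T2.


(k-1)/k = 0.3976
(P2/P1)^exp = 1.4540
T2 = 303.2790 * 1.4540 = 440.9800 K

440.9800 K


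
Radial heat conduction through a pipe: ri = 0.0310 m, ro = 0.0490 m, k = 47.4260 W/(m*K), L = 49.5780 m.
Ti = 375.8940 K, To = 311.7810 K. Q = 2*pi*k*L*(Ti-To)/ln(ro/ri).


dT = 64.1130 K
ln(ro/ri) = 0.4578
Q = 2*pi*47.4260*49.5780*64.1130 / 0.4578 = 2068827.5257 W

2068827.5257 W


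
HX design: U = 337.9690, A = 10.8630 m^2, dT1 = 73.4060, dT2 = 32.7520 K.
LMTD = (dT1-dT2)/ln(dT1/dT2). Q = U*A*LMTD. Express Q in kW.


LMTD = 50.3741 K
Q = 337.9690 * 10.8630 * 50.3741 = 184941.3324 W = 184.9413 kW

184.9413 kW


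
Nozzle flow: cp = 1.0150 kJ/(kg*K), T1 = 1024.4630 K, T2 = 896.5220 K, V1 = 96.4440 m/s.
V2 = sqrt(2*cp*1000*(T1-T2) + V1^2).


dT = 127.9410 K
2*cp*1000*dT = 259720.2300
V1^2 = 9301.4451
V2 = sqrt(269021.6751) = 518.6730 m/s

518.6730 m/s


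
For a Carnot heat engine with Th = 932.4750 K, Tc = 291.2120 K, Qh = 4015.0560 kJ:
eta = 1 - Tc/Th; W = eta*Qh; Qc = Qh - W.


eta = 1 - 291.2120/932.4750 = 0.6877
W = 0.6877 * 4015.0560 = 2761.1538 kJ
Qc = 4015.0560 - 2761.1538 = 1253.9022 kJ

eta = 68.7700%, W = 2761.1538 kJ, Qc = 1253.9022 kJ


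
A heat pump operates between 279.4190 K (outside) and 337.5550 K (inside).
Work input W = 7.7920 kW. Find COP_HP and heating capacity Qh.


COP = 337.5550 / 58.1360 = 5.8063
Qh = 5.8063 * 7.7920 = 45.2427 kW

COP = 5.8063, Qh = 45.2427 kW


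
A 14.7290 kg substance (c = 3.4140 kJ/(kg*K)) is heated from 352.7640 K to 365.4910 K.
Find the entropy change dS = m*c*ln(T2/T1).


T2/T1 = 1.0361
ln(T2/T1) = 0.0354
dS = 14.7290 * 3.4140 * 0.0354 = 1.7822 kJ/K

1.7822 kJ/K


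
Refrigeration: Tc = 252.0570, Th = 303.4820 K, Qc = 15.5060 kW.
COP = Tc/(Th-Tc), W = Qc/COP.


COP = 252.0570 / 51.4250 = 4.9014
W = 15.5060 / 4.9014 = 3.1636 kW

COP = 4.9014, W = 3.1636 kW


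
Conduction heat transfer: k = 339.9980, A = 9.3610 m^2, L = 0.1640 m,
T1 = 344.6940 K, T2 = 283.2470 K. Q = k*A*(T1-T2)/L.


dT = 61.4470 K
Q = 339.9980 * 9.3610 * 61.4470 / 0.1640 = 1192491.9169 W

1192491.9169 W


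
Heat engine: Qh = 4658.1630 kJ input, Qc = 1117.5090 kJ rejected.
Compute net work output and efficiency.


W = 4658.1630 - 1117.5090 = 3540.6540 kJ
eta = 3540.6540 / 4658.1630 = 0.7601 = 76.0097%

W = 3540.6540 kJ, eta = 76.0097%


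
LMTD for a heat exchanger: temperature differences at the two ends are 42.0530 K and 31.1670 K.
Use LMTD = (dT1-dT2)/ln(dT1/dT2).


dT1/dT2 = 1.3493
ln(dT1/dT2) = 0.2996
LMTD = 10.8860 / 0.2996 = 36.3386 K

36.3386 K


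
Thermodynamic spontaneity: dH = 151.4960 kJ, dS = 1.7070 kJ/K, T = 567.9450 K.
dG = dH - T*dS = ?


T*dS = 567.9450 * 1.7070 = 969.4821 kJ
dG = 151.4960 - 969.4821 = -817.9861 kJ (spontaneous)

dG = -817.9861 kJ, spontaneous


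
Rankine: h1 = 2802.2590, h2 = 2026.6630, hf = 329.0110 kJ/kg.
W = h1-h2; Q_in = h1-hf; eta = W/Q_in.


W = 775.5960 kJ/kg
Q_in = 2473.2480 kJ/kg
eta = 0.3136 = 31.3594%

eta = 31.3594%


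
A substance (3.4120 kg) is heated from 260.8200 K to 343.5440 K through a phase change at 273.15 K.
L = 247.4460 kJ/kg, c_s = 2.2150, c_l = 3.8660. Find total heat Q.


Q1 (sensible, solid) = 3.4120 * 2.2150 * 12.3300 = 93.1850 kJ
Q2 (latent) = 3.4120 * 247.4460 = 844.2858 kJ
Q3 (sensible, liquid) = 3.4120 * 3.8660 * 70.3940 = 928.5526 kJ
Q_total = 1866.0233 kJ

1866.0233 kJ


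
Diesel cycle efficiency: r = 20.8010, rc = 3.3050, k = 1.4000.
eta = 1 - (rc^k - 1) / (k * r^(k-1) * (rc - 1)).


r^(k-1) = 3.3669
rc^k = 5.3314
eta = 0.6013 = 60.1348%

60.1348%


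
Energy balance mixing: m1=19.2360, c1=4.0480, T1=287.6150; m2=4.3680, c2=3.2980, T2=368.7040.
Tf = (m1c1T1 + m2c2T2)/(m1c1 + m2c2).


num = 27707.2375
den = 92.2730
Tf = 300.2746 K

300.2746 K


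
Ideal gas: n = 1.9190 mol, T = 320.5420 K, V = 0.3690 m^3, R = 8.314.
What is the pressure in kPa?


P = nRT/V = 1.9190 * 8.314 * 320.5420 / 0.3690
= 5114.1085 / 0.3690 = 13859.3726 Pa = 13.8594 kPa

13.8594 kPa


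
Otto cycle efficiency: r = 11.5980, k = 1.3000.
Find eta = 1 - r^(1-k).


r^(k-1) = 2.0860
eta = 1 - 1/2.0860 = 0.5206 = 52.0614%

52.0614%


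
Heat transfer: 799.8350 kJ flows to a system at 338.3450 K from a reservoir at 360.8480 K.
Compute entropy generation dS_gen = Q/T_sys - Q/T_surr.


dS_sys = 799.8350/338.3450 = 2.3640 kJ/K
dS_surr = -799.8350/360.8480 = -2.2165 kJ/K
dS_gen = 2.3640 - 2.2165 = 0.1474 kJ/K (irreversible)

dS_gen = 0.1474 kJ/K, irreversible


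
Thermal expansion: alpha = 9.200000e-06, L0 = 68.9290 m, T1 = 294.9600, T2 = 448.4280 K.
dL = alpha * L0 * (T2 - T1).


dT = 153.4680 K
dL = 9.200000e-06 * 68.9290 * 153.4680 = 0.097321 m
L_final = 69.026321 m

dL = 0.097321 m


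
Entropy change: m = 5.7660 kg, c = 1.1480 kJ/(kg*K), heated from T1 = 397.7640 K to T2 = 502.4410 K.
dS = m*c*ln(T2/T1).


T2/T1 = 1.2632
ln(T2/T1) = 0.2336
dS = 5.7660 * 1.1480 * 0.2336 = 1.5464 kJ/K

1.5464 kJ/K


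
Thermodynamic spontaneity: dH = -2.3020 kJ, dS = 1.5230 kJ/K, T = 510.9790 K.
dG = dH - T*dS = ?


T*dS = 510.9790 * 1.5230 = 778.2210 kJ
dG = -2.3020 - 778.2210 = -780.5230 kJ (spontaneous)

dG = -780.5230 kJ, spontaneous


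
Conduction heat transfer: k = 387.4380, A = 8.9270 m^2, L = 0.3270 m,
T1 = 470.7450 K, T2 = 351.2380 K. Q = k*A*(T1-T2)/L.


dT = 119.5070 K
Q = 387.4380 * 8.9270 * 119.5070 / 0.3270 = 1264018.2392 W

1264018.2392 W


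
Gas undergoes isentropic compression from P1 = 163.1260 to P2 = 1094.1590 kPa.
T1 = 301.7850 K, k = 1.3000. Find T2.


(k-1)/k = 0.2308
(P2/P1)^exp = 1.5515
T2 = 301.7850 * 1.5515 = 468.2110 K

468.2110 K


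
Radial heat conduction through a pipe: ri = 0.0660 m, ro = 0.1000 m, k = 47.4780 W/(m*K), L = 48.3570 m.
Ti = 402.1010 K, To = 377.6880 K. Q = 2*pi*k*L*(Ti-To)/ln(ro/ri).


dT = 24.4130 K
ln(ro/ri) = 0.4155
Q = 2*pi*47.4780*48.3570*24.4130 / 0.4155 = 847550.5601 W

847550.5601 W


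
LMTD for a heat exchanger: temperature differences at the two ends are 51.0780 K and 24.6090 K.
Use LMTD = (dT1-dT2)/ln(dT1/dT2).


dT1/dT2 = 2.0756
ln(dT1/dT2) = 0.7302
LMTD = 26.4690 / 0.7302 = 36.2469 K

36.2469 K


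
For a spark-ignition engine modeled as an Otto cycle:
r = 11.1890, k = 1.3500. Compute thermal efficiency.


r^(k-1) = 2.3285
eta = 1 - 1/2.3285 = 0.5705 = 57.0540%

57.0540%


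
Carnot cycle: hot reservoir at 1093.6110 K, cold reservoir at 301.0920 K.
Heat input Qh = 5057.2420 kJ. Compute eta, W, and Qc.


eta = 1 - 301.0920/1093.6110 = 0.7247
W = 0.7247 * 5057.2420 = 3664.8867 kJ
Qc = 5057.2420 - 3664.8867 = 1392.3553 kJ

eta = 72.4681%, W = 3664.8867 kJ, Qc = 1392.3553 kJ


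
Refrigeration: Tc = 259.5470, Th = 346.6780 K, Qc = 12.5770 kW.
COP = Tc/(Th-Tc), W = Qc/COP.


COP = 259.5470 / 87.1310 = 2.9788
W = 12.5770 / 2.9788 = 4.2222 kW

COP = 2.9788, W = 4.2222 kW


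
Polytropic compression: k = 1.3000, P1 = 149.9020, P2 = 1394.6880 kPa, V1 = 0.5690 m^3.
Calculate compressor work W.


(k-1)/k = 0.2308
(P2/P1)^exp = 1.6732
W = 4.3333 * 149.9020 * 0.5690 * (1.6732 - 1) = 248.8079 kJ

248.8079 kJ


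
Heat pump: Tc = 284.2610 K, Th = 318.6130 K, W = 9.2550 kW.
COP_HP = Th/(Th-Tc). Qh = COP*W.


COP = 318.6130 / 34.3520 = 9.2749
Qh = 9.2749 * 9.2550 = 85.8396 kW

COP = 9.2749, Qh = 85.8396 kW


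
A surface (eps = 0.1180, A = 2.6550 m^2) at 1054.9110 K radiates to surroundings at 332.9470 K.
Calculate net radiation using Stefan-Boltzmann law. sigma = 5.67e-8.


T^4 = 1.2384e+12
Tsurr^4 = 1.2289e+10
Q = 0.1180 * 5.67e-8 * 2.6550 * 1.2261e+12 = 21780.2021 W

21780.2021 W


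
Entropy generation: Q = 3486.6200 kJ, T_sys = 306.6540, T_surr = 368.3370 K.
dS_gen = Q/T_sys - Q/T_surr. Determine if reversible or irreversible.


dS_sys = 3486.6200/306.6540 = 11.3699 kJ/K
dS_surr = -3486.6200/368.3370 = -9.4658 kJ/K
dS_gen = 11.3699 - 9.4658 = 1.9040 kJ/K (irreversible)

dS_gen = 1.9040 kJ/K, irreversible


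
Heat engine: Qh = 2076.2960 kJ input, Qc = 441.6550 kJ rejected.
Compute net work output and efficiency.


W = 2076.2960 - 441.6550 = 1634.6410 kJ
eta = 1634.6410 / 2076.2960 = 0.7873 = 78.7287%

W = 1634.6410 kJ, eta = 78.7287%


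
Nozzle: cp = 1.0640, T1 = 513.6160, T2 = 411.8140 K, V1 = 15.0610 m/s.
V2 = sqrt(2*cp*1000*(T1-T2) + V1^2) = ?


dT = 101.8020 K
2*cp*1000*dT = 216634.6560
V1^2 = 226.8337
V2 = sqrt(216861.4897) = 465.6839 m/s

465.6839 m/s


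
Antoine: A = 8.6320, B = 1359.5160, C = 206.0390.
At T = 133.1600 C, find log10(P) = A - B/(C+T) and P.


C+T = 339.1990
B/(C+T) = 4.0080
log10(P) = 8.6320 - 4.0080 = 4.6240
P = 10^4.6240 = 42070.8327 mmHg

42070.8327 mmHg


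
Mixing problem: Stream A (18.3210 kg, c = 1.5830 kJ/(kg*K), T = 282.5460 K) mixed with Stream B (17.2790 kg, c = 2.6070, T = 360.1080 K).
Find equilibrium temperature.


num = 24415.9916
den = 74.0485
Tf = 329.7297 K

329.7297 K


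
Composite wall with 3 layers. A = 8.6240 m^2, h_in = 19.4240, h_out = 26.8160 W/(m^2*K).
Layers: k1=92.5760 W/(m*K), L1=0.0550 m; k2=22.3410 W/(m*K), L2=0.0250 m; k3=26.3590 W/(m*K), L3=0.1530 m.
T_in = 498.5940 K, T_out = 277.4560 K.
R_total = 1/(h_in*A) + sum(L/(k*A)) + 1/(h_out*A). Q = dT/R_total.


R_conv_in = 1/(19.4240*8.6240) = 0.0060
R_1 = 0.0550/(92.5760*8.6240) = 6.8890e-05
R_2 = 0.0250/(22.3410*8.6240) = 0.0001
R_3 = 0.1530/(26.3590*8.6240) = 0.0007
R_conv_out = 1/(26.8160*8.6240) = 0.0043
R_total = 0.0112 K/W
Q = 221.1380 / 0.0112 = 19805.4324 W

R_total = 0.0112 K/W, Q = 19805.4324 W


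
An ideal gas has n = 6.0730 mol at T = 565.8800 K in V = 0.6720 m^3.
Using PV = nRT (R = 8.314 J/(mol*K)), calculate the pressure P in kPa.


P = nRT/V = 6.0730 * 8.314 * 565.8800 / 0.6720
= 28571.8029 / 0.6720 = 42517.5639 Pa = 42.5176 kPa

42.5176 kPa


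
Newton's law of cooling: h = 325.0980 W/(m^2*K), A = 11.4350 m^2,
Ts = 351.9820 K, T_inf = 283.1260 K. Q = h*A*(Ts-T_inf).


dT = 68.8560 K
Q = 325.0980 * 11.4350 * 68.8560 = 255971.8791 W

255971.8791 W


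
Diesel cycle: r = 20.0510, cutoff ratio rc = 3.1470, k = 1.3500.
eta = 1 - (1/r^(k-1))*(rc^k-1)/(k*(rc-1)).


r^(k-1) = 2.8559
rc^k = 4.7007
eta = 0.5529 = 55.2938%

55.2938%


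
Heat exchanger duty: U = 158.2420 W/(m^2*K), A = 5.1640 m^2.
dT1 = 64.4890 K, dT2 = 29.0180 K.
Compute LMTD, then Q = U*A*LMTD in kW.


LMTD = 44.4177 K
Q = 158.2420 * 5.1640 * 44.4177 = 36296.4293 W = 36.2964 kW

36.2964 kW


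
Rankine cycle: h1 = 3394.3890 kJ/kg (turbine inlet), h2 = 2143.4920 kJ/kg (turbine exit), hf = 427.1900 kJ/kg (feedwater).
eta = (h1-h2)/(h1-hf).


W = 1250.8970 kJ/kg
Q_in = 2967.1990 kJ/kg
eta = 0.4216 = 42.1575%

eta = 42.1575%


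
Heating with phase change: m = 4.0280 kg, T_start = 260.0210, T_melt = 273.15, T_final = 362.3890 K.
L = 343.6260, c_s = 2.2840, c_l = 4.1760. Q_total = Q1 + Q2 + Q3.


Q1 (sensible, solid) = 4.0280 * 2.2840 * 13.1290 = 120.7862 kJ
Q2 (latent) = 4.0280 * 343.6260 = 1384.1255 kJ
Q3 (sensible, liquid) = 4.0280 * 4.1760 * 89.2390 = 1501.0828 kJ
Q_total = 3005.9945 kJ

3005.9945 kJ


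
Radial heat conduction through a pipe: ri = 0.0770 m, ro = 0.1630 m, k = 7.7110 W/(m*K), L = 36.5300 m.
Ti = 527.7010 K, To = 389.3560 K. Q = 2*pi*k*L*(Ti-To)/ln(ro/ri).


dT = 138.3450 K
ln(ro/ri) = 0.7499
Q = 2*pi*7.7110*36.5300*138.3450 / 0.7499 = 326493.4142 W

326493.4142 W


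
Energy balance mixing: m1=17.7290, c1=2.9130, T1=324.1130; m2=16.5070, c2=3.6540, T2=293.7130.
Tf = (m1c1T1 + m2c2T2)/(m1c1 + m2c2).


num = 34454.4419
den = 111.9612
Tf = 307.7357 K

307.7357 K


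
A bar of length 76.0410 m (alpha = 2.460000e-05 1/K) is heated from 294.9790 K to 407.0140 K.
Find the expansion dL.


dT = 112.0350 K
dL = 2.460000e-05 * 76.0410 * 112.0350 = 0.209574 m
L_final = 76.250574 m

dL = 0.209574 m


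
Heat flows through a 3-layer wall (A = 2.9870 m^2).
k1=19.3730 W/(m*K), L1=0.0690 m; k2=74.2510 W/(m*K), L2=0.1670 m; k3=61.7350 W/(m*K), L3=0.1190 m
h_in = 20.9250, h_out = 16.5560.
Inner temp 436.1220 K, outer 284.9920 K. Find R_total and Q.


R_conv_in = 1/(20.9250*2.9870) = 0.0160
R_1 = 0.0690/(19.3730*2.9870) = 0.0012
R_2 = 0.1670/(74.2510*2.9870) = 0.0008
R_3 = 0.1190/(61.7350*2.9870) = 0.0006
R_conv_out = 1/(16.5560*2.9870) = 0.0202
R_total = 0.0388 K/W
Q = 151.1300 / 0.0388 = 3893.9752 W

R_total = 0.0388 K/W, Q = 3893.9752 W


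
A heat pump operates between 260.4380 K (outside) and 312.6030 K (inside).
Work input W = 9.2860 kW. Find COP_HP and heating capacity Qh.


COP = 312.6030 / 52.1650 = 5.9926
Qh = 5.9926 * 9.2860 = 55.6471 kW

COP = 5.9926, Qh = 55.6471 kW


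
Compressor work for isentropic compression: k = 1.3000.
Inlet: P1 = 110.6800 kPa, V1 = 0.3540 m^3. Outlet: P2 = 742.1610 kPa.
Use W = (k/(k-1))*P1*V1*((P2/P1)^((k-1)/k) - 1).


(k-1)/k = 0.2308
(P2/P1)^exp = 1.5514
W = 4.3333 * 110.6800 * 0.3540 * (1.5514 - 1) = 93.6127 kJ

93.6127 kJ


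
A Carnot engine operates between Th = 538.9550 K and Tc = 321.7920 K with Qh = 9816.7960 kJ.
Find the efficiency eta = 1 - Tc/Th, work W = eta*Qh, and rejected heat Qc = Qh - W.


eta = 1 - 321.7920/538.9550 = 0.4029
W = 0.4029 * 9816.7960 = 3955.5155 kJ
Qc = 9816.7960 - 3955.5155 = 5861.2805 kJ

eta = 40.2933%, W = 3955.5155 kJ, Qc = 5861.2805 kJ


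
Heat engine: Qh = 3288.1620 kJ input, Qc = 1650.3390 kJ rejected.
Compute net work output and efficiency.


W = 3288.1620 - 1650.3390 = 1637.8230 kJ
eta = 1637.8230 / 3288.1620 = 0.4981 = 49.8097%

W = 1637.8230 kJ, eta = 49.8097%


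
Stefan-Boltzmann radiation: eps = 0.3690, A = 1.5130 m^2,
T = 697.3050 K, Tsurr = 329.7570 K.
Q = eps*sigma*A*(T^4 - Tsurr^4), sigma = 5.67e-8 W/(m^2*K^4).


T^4 = 2.3642e+11
Tsurr^4 = 1.1824e+10
Q = 0.3690 * 5.67e-8 * 1.5130 * 2.2460e+11 = 7109.7941 W

7109.7941 W


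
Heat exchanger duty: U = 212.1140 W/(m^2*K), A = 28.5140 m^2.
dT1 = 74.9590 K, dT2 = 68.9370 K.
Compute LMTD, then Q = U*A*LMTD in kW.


LMTD = 71.9060 K
Q = 212.1140 * 28.5140 * 71.9060 = 434903.0687 W = 434.9031 kW

434.9031 kW


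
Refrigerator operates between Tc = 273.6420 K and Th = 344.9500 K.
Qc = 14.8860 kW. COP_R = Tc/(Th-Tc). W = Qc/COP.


COP = 273.6420 / 71.3080 = 3.8375
W = 14.8860 / 3.8375 = 3.8791 kW

COP = 3.8375, W = 3.8791 kW


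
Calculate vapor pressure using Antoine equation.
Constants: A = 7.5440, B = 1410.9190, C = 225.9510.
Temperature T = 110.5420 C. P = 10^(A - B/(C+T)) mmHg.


C+T = 336.4930
B/(C+T) = 4.1930
log10(P) = 7.5440 - 4.1930 = 3.3510
P = 10^3.3510 = 2243.8228 mmHg

2243.8228 mmHg


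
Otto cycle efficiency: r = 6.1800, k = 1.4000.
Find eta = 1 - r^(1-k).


r^(k-1) = 2.0720
eta = 1 - 1/2.0720 = 0.5174 = 51.7381%

51.7381%


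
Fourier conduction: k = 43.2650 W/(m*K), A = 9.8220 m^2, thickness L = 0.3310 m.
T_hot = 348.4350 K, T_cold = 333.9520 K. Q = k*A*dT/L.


dT = 14.4830 K
Q = 43.2650 * 9.8220 * 14.4830 / 0.3310 = 18593.7580 W

18593.7580 W


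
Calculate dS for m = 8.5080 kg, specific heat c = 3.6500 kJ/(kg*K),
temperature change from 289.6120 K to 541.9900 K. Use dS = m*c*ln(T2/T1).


T2/T1 = 1.8714
ln(T2/T1) = 0.6267
dS = 8.5080 * 3.6500 * 0.6267 = 19.4618 kJ/K

19.4618 kJ/K


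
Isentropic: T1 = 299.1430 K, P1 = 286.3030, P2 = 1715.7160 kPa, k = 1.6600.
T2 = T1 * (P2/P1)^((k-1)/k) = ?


(k-1)/k = 0.3976
(P2/P1)^exp = 2.0379
T2 = 299.1430 * 2.0379 = 609.6111 K

609.6111 K


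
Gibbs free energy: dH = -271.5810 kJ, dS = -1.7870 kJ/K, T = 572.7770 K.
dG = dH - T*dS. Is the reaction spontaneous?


T*dS = 572.7770 * -1.7870 = -1023.5525 kJ
dG = -271.5810 + 1023.5525 = 751.9715 kJ (non-spontaneous)

dG = 751.9715 kJ, non-spontaneous


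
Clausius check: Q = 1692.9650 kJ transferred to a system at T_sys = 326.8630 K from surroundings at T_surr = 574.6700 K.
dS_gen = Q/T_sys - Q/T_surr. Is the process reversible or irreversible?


dS_sys = 1692.9650/326.8630 = 5.1794 kJ/K
dS_surr = -1692.9650/574.6700 = -2.9460 kJ/K
dS_gen = 5.1794 - 2.9460 = 2.2335 kJ/K (irreversible)

dS_gen = 2.2335 kJ/K, irreversible


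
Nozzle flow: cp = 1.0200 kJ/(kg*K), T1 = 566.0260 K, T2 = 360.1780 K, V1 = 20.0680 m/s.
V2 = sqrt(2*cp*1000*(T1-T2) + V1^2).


dT = 205.8480 K
2*cp*1000*dT = 419929.9200
V1^2 = 402.7246
V2 = sqrt(420332.6446) = 648.3307 m/s

648.3307 m/s


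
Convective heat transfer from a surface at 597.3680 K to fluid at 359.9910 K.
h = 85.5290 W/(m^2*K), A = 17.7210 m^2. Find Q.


dT = 237.3770 K
Q = 85.5290 * 17.7210 * 237.3770 = 359782.6835 W

359782.6835 W


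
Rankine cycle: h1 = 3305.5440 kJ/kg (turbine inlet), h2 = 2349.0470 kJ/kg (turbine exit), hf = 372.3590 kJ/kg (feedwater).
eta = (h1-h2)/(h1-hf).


W = 956.4970 kJ/kg
Q_in = 2933.1850 kJ/kg
eta = 0.3261 = 32.6095%

eta = 32.6095%


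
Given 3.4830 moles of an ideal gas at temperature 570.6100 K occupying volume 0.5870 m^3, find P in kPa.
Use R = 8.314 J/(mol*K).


P = nRT/V = 3.4830 * 8.314 * 570.6100 / 0.5870
= 16523.5315 / 0.5870 = 28149.1167 Pa = 28.1491 kPa

28.1491 kPa


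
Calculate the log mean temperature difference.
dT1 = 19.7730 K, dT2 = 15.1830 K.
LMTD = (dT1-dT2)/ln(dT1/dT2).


dT1/dT2 = 1.3023
ln(dT1/dT2) = 0.2641
LMTD = 4.5900 / 0.2641 = 17.3771 K

17.3771 K


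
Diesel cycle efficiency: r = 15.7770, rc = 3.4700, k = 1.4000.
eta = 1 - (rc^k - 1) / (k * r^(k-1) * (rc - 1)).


r^(k-1) = 3.0145
rc^k = 5.7077
eta = 0.5484 = 54.8379%

54.8379%


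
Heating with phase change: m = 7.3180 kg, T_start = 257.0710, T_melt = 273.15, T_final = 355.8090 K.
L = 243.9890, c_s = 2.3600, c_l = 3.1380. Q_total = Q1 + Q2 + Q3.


Q1 (sensible, solid) = 7.3180 * 2.3600 * 16.0790 = 277.6920 kJ
Q2 (latent) = 7.3180 * 243.9890 = 1785.5115 kJ
Q3 (sensible, liquid) = 7.3180 * 3.1380 * 82.6590 = 1898.1717 kJ
Q_total = 3961.3752 kJ

3961.3752 kJ


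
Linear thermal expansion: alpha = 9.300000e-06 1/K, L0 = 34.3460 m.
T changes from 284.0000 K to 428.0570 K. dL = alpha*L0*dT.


dT = 144.0570 K
dL = 9.300000e-06 * 34.3460 * 144.0570 = 0.046014 m
L_final = 34.392014 m

dL = 0.046014 m


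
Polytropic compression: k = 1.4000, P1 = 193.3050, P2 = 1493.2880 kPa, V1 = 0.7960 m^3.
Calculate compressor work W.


(k-1)/k = 0.2857
(P2/P1)^exp = 1.7934
W = 3.5000 * 193.3050 * 0.7960 * (1.7934 - 1) = 427.3031 kJ

427.3031 kJ


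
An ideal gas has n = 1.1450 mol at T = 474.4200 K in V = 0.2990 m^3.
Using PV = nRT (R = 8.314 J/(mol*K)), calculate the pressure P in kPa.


P = nRT/V = 1.1450 * 8.314 * 474.4200 / 0.2990
= 4516.2554 / 0.2990 = 15104.5332 Pa = 15.1045 kPa

15.1045 kPa


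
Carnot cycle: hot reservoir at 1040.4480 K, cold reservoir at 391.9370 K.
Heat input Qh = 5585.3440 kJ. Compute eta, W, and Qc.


eta = 1 - 391.9370/1040.4480 = 0.6233
W = 0.6233 * 5585.3440 = 3481.3436 kJ
Qc = 5585.3440 - 3481.3436 = 2104.0004 kJ

eta = 62.3300%, W = 3481.3436 kJ, Qc = 2104.0004 kJ


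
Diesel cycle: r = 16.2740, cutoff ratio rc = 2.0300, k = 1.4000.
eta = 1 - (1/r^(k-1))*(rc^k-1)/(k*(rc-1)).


r^(k-1) = 3.0521
rc^k = 2.6946
eta = 0.6150 = 61.4961%

61.4961%


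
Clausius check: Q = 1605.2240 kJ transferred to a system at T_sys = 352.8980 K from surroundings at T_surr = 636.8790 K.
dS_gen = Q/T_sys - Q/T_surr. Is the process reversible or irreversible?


dS_sys = 1605.2240/352.8980 = 4.5487 kJ/K
dS_surr = -1605.2240/636.8790 = -2.5205 kJ/K
dS_gen = 4.5487 - 2.5205 = 2.0282 kJ/K (irreversible)

dS_gen = 2.0282 kJ/K, irreversible


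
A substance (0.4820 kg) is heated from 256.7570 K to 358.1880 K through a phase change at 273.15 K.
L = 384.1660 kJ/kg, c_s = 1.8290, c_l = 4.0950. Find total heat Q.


Q1 (sensible, solid) = 0.4820 * 1.8290 * 16.3930 = 14.4517 kJ
Q2 (latent) = 0.4820 * 384.1660 = 185.1680 kJ
Q3 (sensible, liquid) = 0.4820 * 4.0950 * 85.0380 = 167.8472 kJ
Q_total = 367.4669 kJ

367.4669 kJ


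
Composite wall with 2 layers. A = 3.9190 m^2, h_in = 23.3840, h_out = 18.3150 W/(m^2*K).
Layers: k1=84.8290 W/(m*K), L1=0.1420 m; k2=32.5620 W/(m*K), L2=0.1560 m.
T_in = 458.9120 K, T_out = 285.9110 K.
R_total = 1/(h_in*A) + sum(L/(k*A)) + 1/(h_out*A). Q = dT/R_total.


R_conv_in = 1/(23.3840*3.9190) = 0.0109
R_1 = 0.1420/(84.8290*3.9190) = 0.0004
R_2 = 0.1560/(32.5620*3.9190) = 0.0012
R_conv_out = 1/(18.3150*3.9190) = 0.0139
R_total = 0.0265 K/W
Q = 173.0010 / 0.0265 = 6529.8704 W

R_total = 0.0265 K/W, Q = 6529.8704 W


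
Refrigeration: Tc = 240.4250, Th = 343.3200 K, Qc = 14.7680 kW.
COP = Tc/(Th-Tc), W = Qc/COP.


COP = 240.4250 / 102.8950 = 2.3366
W = 14.7680 / 2.3366 = 6.3203 kW

COP = 2.3366, W = 6.3203 kW


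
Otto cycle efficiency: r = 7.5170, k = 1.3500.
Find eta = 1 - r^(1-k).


r^(k-1) = 2.0259
eta = 1 - 1/2.0259 = 0.5064 = 50.6389%

50.6389%


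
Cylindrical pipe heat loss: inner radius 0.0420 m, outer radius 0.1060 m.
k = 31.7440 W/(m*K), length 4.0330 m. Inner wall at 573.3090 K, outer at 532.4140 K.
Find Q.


dT = 40.8950 K
ln(ro/ri) = 0.9258
Q = 2*pi*31.7440*4.0330*40.8950 / 0.9258 = 35533.4271 W

35533.4271 W


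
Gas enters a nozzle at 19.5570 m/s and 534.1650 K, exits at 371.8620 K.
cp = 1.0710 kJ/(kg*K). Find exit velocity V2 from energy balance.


dT = 162.3030 K
2*cp*1000*dT = 347653.0260
V1^2 = 382.4762
V2 = sqrt(348035.5022) = 589.9453 m/s

589.9453 m/s


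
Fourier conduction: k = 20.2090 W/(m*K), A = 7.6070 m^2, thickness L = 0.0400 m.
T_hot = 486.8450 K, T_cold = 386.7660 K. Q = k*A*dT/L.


dT = 100.0790 K
Q = 20.2090 * 7.6070 * 100.0790 / 0.0400 = 384628.2740 W

384628.2740 W


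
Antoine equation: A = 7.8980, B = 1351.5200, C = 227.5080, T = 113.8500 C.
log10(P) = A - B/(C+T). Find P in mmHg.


C+T = 341.3580
B/(C+T) = 3.9592
log10(P) = 7.8980 - 3.9592 = 3.9388
P = 10^3.9388 = 8684.7009 mmHg

8684.7009 mmHg


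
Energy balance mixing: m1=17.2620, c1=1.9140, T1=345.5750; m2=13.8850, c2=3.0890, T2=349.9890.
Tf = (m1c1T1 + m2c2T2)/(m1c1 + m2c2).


num = 26428.9101
den = 75.9302
Tf = 348.0683 K

348.0683 K


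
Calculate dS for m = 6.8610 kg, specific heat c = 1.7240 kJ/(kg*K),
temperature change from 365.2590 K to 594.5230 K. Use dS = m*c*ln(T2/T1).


T2/T1 = 1.6277
ln(T2/T1) = 0.4872
dS = 6.8610 * 1.7240 * 0.4872 = 5.7622 kJ/K

5.7622 kJ/K


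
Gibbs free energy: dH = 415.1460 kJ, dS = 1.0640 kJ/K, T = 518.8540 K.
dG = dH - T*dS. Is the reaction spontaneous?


T*dS = 518.8540 * 1.0640 = 552.0607 kJ
dG = 415.1460 - 552.0607 = -136.9147 kJ (spontaneous)

dG = -136.9147 kJ, spontaneous


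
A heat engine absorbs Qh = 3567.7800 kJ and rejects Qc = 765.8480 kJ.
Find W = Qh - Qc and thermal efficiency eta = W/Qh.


W = 3567.7800 - 765.8480 = 2801.9320 kJ
eta = 2801.9320 / 3567.7800 = 0.7853 = 78.5343%

W = 2801.9320 kJ, eta = 78.5343%


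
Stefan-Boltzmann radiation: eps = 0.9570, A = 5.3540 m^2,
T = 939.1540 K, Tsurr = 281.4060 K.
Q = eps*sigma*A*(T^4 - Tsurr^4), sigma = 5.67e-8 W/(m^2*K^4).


T^4 = 7.7794e+11
Tsurr^4 = 6.2710e+09
Q = 0.9570 * 5.67e-8 * 5.3540 * 7.7167e+11 = 224184.5101 W

224184.5101 W


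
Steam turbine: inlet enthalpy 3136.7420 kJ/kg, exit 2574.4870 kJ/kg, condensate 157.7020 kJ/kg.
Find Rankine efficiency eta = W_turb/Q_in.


W = 562.2550 kJ/kg
Q_in = 2979.0400 kJ/kg
eta = 0.1887 = 18.8737%

eta = 18.8737%


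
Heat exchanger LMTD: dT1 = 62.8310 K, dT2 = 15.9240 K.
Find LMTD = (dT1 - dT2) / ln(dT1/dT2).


dT1/dT2 = 3.9457
ln(dT1/dT2) = 1.3726
LMTD = 46.9070 / 1.3726 = 34.1733 K

34.1733 K


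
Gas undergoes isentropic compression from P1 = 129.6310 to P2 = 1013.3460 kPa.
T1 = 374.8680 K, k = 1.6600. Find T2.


(k-1)/k = 0.3976
(P2/P1)^exp = 2.2650
T2 = 374.8680 * 2.2650 = 849.0749 K

849.0749 K


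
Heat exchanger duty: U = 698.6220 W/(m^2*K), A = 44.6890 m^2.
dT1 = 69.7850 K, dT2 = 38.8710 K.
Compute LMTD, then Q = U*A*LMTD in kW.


LMTD = 52.8290 K
Q = 698.6220 * 44.6890 * 52.8290 = 1649360.4903 W = 1649.3605 kW

1649.3605 kW


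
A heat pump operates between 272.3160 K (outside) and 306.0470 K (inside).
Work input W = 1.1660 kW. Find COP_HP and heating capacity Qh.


COP = 306.0470 / 33.7310 = 9.0732
Qh = 9.0732 * 1.1660 = 10.5793 kW

COP = 9.0732, Qh = 10.5793 kW


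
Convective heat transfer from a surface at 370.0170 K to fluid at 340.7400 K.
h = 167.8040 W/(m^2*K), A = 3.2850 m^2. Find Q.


dT = 29.2770 K
Q = 167.8040 * 3.2850 * 29.2770 = 16138.5405 W

16138.5405 W


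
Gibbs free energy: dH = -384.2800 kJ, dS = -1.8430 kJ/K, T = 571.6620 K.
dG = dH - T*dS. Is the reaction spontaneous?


T*dS = 571.6620 * -1.8430 = -1053.5731 kJ
dG = -384.2800 + 1053.5731 = 669.2931 kJ (non-spontaneous)

dG = 669.2931 kJ, non-spontaneous


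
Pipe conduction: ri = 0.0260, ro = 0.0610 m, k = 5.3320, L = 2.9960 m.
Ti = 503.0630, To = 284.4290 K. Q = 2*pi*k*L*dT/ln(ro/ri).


dT = 218.6340 K
ln(ro/ri) = 0.8528
Q = 2*pi*5.3320*2.9960*218.6340 / 0.8528 = 25733.2047 W

25733.2047 W


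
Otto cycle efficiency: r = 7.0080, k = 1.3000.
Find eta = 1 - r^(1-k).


r^(k-1) = 1.7934
eta = 1 - 1/1.7934 = 0.4424 = 44.2401%

44.2401%


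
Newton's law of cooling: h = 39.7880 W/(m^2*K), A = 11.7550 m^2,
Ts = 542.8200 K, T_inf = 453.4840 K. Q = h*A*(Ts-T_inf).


dT = 89.3360 K
Q = 39.7880 * 11.7550 * 89.3360 = 41783.1565 W

41783.1565 W


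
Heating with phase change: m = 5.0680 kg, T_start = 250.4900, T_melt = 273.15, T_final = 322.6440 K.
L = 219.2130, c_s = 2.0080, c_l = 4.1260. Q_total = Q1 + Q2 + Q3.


Q1 (sensible, solid) = 5.0680 * 2.0080 * 22.6600 = 230.6005 kJ
Q2 (latent) = 5.0680 * 219.2130 = 1110.9715 kJ
Q3 (sensible, liquid) = 5.0680 * 4.1260 * 49.4940 = 1034.9477 kJ
Q_total = 2376.5196 kJ

2376.5196 kJ


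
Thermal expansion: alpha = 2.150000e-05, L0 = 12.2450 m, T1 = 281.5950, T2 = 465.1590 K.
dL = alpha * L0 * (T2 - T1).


dT = 183.5640 K
dL = 2.150000e-05 * 12.2450 * 183.5640 = 0.048326 m
L_final = 12.293326 m

dL = 0.048326 m


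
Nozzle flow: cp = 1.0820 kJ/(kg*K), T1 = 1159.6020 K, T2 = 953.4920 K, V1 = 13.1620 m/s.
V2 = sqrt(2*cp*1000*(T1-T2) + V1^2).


dT = 206.1100 K
2*cp*1000*dT = 446022.0400
V1^2 = 173.2382
V2 = sqrt(446195.2782) = 667.9785 m/s

667.9785 m/s


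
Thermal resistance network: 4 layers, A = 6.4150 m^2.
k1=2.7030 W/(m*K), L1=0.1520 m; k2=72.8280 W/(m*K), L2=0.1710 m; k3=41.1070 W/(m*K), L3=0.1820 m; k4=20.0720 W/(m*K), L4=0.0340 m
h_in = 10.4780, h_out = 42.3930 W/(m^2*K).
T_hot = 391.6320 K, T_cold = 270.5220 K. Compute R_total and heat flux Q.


R_conv_in = 1/(10.4780*6.4150) = 0.0149
R_1 = 0.1520/(2.7030*6.4150) = 0.0088
R_2 = 0.1710/(72.8280*6.4150) = 0.0004
R_3 = 0.1820/(41.1070*6.4150) = 0.0007
R_4 = 0.0340/(20.0720*6.4150) = 0.0003
R_conv_out = 1/(42.3930*6.4150) = 0.0037
R_total = 0.0286 K/W
Q = 121.1100 / 0.0286 = 4228.5988 W

R_total = 0.0286 K/W, Q = 4228.5988 W


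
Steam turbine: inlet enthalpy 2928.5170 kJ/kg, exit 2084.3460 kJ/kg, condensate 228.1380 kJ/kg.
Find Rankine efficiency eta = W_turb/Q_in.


W = 844.1710 kJ/kg
Q_in = 2700.3790 kJ/kg
eta = 0.3126 = 31.2612%

eta = 31.2612%


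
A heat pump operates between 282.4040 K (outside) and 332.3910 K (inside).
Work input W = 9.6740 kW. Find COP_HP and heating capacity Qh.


COP = 332.3910 / 49.9870 = 6.6495
Qh = 6.6495 * 9.6740 = 64.3277 kW

COP = 6.6495, Qh = 64.3277 kW


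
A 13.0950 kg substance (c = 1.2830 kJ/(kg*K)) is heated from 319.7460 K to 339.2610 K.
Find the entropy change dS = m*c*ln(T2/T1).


T2/T1 = 1.0610
ln(T2/T1) = 0.0592
dS = 13.0950 * 1.2830 * 0.0592 = 0.9953 kJ/K

0.9953 kJ/K


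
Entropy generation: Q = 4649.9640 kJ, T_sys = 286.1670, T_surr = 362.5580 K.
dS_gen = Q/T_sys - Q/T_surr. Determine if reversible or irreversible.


dS_sys = 4649.9640/286.1670 = 16.2491 kJ/K
dS_surr = -4649.9640/362.5580 = -12.8254 kJ/K
dS_gen = 16.2491 - 12.8254 = 3.4237 kJ/K (irreversible)

dS_gen = 3.4237 kJ/K, irreversible


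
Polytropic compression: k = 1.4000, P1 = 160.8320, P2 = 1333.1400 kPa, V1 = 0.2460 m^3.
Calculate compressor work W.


(k-1)/k = 0.2857
(P2/P1)^exp = 1.8299
W = 3.5000 * 160.8320 * 0.2460 * (1.8299 - 1) = 114.9228 kJ

114.9228 kJ


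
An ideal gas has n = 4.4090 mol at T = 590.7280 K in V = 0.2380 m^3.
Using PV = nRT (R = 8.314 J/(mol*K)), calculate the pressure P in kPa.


P = nRT/V = 4.4090 * 8.314 * 590.7280 / 0.2380
= 21653.9772 / 0.2380 = 90983.0976 Pa = 90.9831 kPa

90.9831 kPa


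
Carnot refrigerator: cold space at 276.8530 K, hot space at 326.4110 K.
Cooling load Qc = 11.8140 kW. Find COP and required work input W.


COP = 276.8530 / 49.5580 = 5.5864
W = 11.8140 / 5.5864 = 2.1148 kW

COP = 5.5864, W = 2.1148 kW


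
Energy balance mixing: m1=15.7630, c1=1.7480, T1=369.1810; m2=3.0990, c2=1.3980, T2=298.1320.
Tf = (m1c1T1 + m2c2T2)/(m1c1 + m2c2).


num = 11463.9391
den = 31.8861
Tf = 359.5275 K

359.5275 K


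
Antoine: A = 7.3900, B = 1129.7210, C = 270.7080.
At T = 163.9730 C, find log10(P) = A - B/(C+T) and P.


C+T = 434.6810
B/(C+T) = 2.5990
log10(P) = 7.3900 - 2.5990 = 4.7910
P = 10^4.7910 = 61806.5243 mmHg

61806.5243 mmHg


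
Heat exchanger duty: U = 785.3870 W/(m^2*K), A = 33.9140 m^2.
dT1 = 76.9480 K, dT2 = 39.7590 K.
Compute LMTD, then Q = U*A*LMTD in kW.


LMTD = 56.3219 K
Q = 785.3870 * 33.9140 * 56.3219 = 1500168.7401 W = 1500.1687 kW

1500.1687 kW


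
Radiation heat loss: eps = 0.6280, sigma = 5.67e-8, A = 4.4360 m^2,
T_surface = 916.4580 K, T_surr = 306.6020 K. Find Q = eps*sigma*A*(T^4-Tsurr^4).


T^4 = 7.0542e+11
Tsurr^4 = 8.8369e+09
Q = 0.6280 * 5.67e-8 * 4.4360 * 6.9659e+11 = 110029.6429 W

110029.6429 W


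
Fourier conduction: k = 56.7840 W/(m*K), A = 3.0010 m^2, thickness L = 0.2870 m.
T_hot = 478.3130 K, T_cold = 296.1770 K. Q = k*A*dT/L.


dT = 182.1360 K
Q = 56.7840 * 3.0010 * 182.1360 / 0.2870 = 108144.8581 W

108144.8581 W


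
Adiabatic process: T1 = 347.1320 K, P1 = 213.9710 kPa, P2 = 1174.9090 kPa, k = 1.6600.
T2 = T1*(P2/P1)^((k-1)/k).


(k-1)/k = 0.3976
(P2/P1)^exp = 1.9682
T2 = 347.1320 * 1.9682 = 683.2381 K

683.2381 K


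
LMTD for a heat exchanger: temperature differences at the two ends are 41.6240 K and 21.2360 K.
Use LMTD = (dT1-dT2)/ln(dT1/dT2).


dT1/dT2 = 1.9601
ln(dT1/dT2) = 0.6730
LMTD = 20.3880 / 0.6730 = 30.2951 K

30.2951 K


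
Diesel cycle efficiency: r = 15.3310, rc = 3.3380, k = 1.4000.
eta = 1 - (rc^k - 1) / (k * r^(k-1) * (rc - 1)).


r^(k-1) = 2.9801
rc^k = 5.4061
eta = 0.5483 = 54.8300%

54.8300%


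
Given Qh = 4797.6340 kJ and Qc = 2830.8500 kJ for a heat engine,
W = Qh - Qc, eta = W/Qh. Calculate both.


W = 4797.6340 - 2830.8500 = 1966.7840 kJ
eta = 1966.7840 / 4797.6340 = 0.4099 = 40.9949%

W = 1966.7840 kJ, eta = 40.9949%


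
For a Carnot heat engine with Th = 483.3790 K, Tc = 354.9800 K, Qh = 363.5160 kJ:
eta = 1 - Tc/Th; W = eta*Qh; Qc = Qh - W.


eta = 1 - 354.9800/483.3790 = 0.2656
W = 0.2656 * 363.5160 = 96.5600 kJ
Qc = 363.5160 - 96.5600 = 266.9560 kJ

eta = 26.5628%, W = 96.5600 kJ, Qc = 266.9560 kJ


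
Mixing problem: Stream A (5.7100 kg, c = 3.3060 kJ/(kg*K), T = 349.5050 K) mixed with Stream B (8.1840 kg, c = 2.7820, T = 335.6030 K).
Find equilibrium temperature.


num = 14238.6683
den = 41.6451
Tf = 341.9046 K

341.9046 K


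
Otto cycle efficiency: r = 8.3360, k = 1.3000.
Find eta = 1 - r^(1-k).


r^(k-1) = 1.8892
eta = 1 - 1/1.8892 = 0.4707 = 47.0687%

47.0687%


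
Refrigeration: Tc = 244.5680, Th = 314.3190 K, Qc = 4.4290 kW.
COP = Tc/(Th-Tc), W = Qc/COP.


COP = 244.5680 / 69.7510 = 3.5063
W = 4.4290 / 3.5063 = 1.2632 kW

COP = 3.5063, W = 1.2632 kW


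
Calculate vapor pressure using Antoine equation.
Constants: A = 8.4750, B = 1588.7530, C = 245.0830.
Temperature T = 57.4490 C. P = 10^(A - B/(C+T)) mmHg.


C+T = 302.5320
B/(C+T) = 5.2515
log10(P) = 8.4750 - 5.2515 = 3.2235
P = 10^3.2235 = 1672.9367 mmHg

1672.9367 mmHg


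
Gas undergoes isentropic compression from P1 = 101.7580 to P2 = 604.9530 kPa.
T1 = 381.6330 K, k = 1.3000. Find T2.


(k-1)/k = 0.2308
(P2/P1)^exp = 1.5089
T2 = 381.6330 * 1.5089 = 575.8331 K

575.8331 K


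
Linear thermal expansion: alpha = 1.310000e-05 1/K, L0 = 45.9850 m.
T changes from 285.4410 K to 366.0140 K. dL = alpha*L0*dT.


dT = 80.5730 K
dL = 1.310000e-05 * 45.9850 * 80.5730 = 0.048537 m
L_final = 46.033537 m

dL = 0.048537 m


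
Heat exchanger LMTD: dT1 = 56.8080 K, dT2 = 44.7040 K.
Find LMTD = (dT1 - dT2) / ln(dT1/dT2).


dT1/dT2 = 1.2708
ln(dT1/dT2) = 0.2396
LMTD = 12.1040 / 0.2396 = 50.5145 K

50.5145 K


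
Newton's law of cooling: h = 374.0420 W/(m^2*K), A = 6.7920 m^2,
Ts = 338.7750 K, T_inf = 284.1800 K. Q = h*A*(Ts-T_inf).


dT = 54.5950 K
Q = 374.0420 * 6.7920 * 54.5950 = 138698.2297 W

138698.2297 W


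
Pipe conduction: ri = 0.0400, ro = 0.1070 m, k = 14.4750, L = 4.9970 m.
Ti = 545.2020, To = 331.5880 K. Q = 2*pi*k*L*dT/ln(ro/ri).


dT = 213.6140 K
ln(ro/ri) = 0.9839
Q = 2*pi*14.4750*4.9970*213.6140 / 0.9839 = 98665.3694 W

98665.3694 W


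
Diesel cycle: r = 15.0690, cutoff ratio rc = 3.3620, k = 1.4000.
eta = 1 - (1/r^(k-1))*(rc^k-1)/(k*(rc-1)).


r^(k-1) = 2.9596
rc^k = 5.4606
eta = 0.5442 = 54.4228%

54.4228%


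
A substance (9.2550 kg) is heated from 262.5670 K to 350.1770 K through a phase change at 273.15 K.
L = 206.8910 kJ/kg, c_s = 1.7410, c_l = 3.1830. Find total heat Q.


Q1 (sensible, solid) = 9.2550 * 1.7410 * 10.5830 = 170.5234 kJ
Q2 (latent) = 9.2550 * 206.8910 = 1914.7762 kJ
Q3 (sensible, liquid) = 9.2550 * 3.1830 * 77.0270 = 2269.1126 kJ
Q_total = 4354.4122 kJ

4354.4122 kJ


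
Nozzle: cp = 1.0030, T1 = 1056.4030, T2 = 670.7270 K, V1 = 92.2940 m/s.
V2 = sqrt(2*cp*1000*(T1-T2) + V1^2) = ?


dT = 385.6760 K
2*cp*1000*dT = 773666.0560
V1^2 = 8518.1824
V2 = sqrt(782184.2384) = 884.4118 m/s

884.4118 m/s


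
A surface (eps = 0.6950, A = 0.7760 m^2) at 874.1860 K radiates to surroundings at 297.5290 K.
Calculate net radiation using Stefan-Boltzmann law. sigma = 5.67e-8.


T^4 = 5.8400e+11
Tsurr^4 = 7.8364e+09
Q = 0.6950 * 5.67e-8 * 0.7760 * 5.7617e+11 = 17618.8667 W

17618.8667 W


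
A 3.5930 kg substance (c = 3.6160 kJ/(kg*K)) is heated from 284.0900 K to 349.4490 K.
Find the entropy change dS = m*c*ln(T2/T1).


T2/T1 = 1.2301
ln(T2/T1) = 0.2071
dS = 3.5930 * 3.6160 * 0.2071 = 2.6903 kJ/K

2.6903 kJ/K


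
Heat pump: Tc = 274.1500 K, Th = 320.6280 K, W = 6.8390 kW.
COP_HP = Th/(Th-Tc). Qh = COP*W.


COP = 320.6280 / 46.4780 = 6.8985
Qh = 6.8985 * 6.8390 = 47.1788 kW

COP = 6.8985, Qh = 47.1788 kW


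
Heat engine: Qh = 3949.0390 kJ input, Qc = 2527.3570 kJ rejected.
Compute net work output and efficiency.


W = 3949.0390 - 2527.3570 = 1421.6820 kJ
eta = 1421.6820 / 3949.0390 = 0.3600 = 36.0007%

W = 1421.6820 kJ, eta = 36.0007%


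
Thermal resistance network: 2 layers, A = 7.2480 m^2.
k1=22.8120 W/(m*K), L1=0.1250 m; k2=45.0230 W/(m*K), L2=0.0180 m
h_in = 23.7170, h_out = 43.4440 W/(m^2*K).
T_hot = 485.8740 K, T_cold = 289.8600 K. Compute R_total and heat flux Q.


R_conv_in = 1/(23.7170*7.2480) = 0.0058
R_1 = 0.1250/(22.8120*7.2480) = 0.0008
R_2 = 0.0180/(45.0230*7.2480) = 5.5159e-05
R_conv_out = 1/(43.4440*7.2480) = 0.0032
R_total = 0.0098 K/W
Q = 196.0140 / 0.0098 = 19992.7158 W

R_total = 0.0098 K/W, Q = 19992.7158 W


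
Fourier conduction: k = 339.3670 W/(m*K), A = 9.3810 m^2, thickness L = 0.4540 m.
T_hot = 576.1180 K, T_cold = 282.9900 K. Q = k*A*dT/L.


dT = 293.1280 K
Q = 339.3670 * 9.3810 * 293.1280 / 0.4540 = 2055512.8554 W

2055512.8554 W


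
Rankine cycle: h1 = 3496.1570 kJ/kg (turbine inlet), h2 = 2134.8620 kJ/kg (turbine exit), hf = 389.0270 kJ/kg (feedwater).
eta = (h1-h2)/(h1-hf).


W = 1361.2950 kJ/kg
Q_in = 3107.1300 kJ/kg
eta = 0.4381 = 43.8120%

eta = 43.8120%


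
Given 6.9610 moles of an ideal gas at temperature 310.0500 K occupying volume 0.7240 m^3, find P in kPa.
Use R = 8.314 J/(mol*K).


P = nRT/V = 6.9610 * 8.314 * 310.0500 / 0.7240
= 17943.7574 / 0.7240 = 24784.1953 Pa = 24.7842 kPa

24.7842 kPa
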